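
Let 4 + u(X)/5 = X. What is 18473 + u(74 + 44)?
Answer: 19043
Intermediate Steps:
u(X) = -20 + 5*X
18473 + u(74 + 44) = 18473 + (-20 + 5*(74 + 44)) = 18473 + (-20 + 5*118) = 18473 + (-20 + 590) = 18473 + 570 = 19043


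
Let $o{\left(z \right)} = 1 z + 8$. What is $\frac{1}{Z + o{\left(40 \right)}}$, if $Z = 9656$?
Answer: $\frac{1}{9704} \approx 0.00010305$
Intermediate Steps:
$o{\left(z \right)} = 8 + z$ ($o{\left(z \right)} = z + 8 = 8 + z$)
$\frac{1}{Z + o{\left(40 \right)}} = \frac{1}{9656 + \left(8 + 40\right)} = \frac{1}{9656 + 48} = \frac{1}{9704}$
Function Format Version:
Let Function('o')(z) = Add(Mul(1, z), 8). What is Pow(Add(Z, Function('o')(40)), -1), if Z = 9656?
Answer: Rational(1, 9704) ≈ 0.00010305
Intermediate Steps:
Function('o')(z) = Add(8, z) (Function('o')(z) = Add(z, 8) = Add(8, z))
Pow(Add(Z, Function('o')(40)), -1) = Pow(Add(9656, Add(8, 40)), -1) = Pow(Add(9656, 48), -1) = Pow(9704, -1) = Rational(1, 9704)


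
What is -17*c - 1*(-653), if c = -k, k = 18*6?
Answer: 2489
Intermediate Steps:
k = 108
c = -108 (c = -1*108 = -108)
-17*c - 1*(-653) = -17*(-108) - 1*(-653) = 1836 + 653 = 2489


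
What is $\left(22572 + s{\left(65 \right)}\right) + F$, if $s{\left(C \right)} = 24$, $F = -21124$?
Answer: $1472$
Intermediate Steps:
$\left(22572 + s{\left(65 \right)}\right) + F = \left(22572 + 24\right) - 21124 = 22596 - 21124 = 1472$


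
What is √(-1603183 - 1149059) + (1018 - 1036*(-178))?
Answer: 185426 + I*√2752242 ≈ 1.8543e+5 + 1659.0*I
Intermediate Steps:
√(-1603183 - 1149059) + (1018 - 1036*(-178)) = √(-2752242) + (1018 + 184408) = I*√2752242 + 185426 = 185426 + I*√2752242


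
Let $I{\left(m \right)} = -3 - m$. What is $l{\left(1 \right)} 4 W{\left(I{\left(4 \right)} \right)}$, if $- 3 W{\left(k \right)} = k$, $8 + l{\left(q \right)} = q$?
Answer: $- \frac{196}{3} \approx -65.333$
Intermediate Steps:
$l{\left(q \right)} = -8 + q$
$W{\left(k \right)} = - \frac{k}{3}$
$l{\left(1 \right)} 4 W{\left(I{\left(4 \right)} \right)} = \left(-8 + 1\right) 4 \left(- \frac{-3 - 4}{3}\right) = \left(-7\right) 4 \left(- \frac{-3 - 4}{3}\right) = - 28 \left(\left(- \frac{1}{3}\right) \left(-7\right)\right) = \left(-28\right) \frac{7}{3} = - \frac{196}{3}$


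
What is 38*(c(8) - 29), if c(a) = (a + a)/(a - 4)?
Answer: -950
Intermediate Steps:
c(a) = 2*a/(-4 + a) (c(a) = (2*a)/(-4 + a) = 2*a/(-4 + a))
38*(c(8) - 29) = 38*(2*8/(-4 + 8) - 29) = 38*(2*8/4 - 29) = 38*(2*8*(¼) - 29) = 38*(4 - 29) = 38*(-25) = -950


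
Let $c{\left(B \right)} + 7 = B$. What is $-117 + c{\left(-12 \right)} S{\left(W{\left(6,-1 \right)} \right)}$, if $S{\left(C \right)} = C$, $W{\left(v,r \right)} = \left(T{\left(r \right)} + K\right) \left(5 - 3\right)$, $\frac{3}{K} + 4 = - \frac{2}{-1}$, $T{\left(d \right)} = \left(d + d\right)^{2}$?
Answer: $-212$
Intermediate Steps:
$T{\left(d \right)} = 4 d^{2}$ ($T{\left(d \right)} = \left(2 d\right)^{2} = 4 d^{2}$)
$K = - \frac{3}{2}$ ($K = \frac{3}{-4 - \frac{2}{-1}} = \frac{3}{-4 - -2} = \frac{3}{-4 + 2} = \frac{3}{-2} = 3 \left(- \frac{1}{2}\right) = - \frac{3}{2} \approx -1.5$)
$c{\left(B \right)} = -7 + B$
$W{\left(v,r \right)} = -3 + 8 r^{2}$ ($W{\left(v,r \right)} = \left(4 r^{2} - \frac{3}{2}\right) \left(5 - 3\right) = \left(- \frac{3}{2} + 4 r^{2}\right) 2 = -3 + 8 r^{2}$)
$-117 + c{\left(-12 \right)} S{\left(W{\left(6,-1 \right)} \right)} = -117 + \left(-7 - 12\right) \left(-3 + 8 \left(-1\right)^{2}\right) = -117 - 19 \left(-3 + 8 \cdot 1\right) = -117 - 19 \left(-3 + 8\right) = -117 - 95 = -212$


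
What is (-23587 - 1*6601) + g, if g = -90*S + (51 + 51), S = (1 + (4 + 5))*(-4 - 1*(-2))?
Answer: -28286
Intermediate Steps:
S = -20 (S = (1 + 9)*(-4 + 2) = 10*(-2) = -20)
g = 1902 (g = -90*(-20) + (51 + 51) = 1800 + 102 = 1902)
(-23587 - 1*6601) + g = (-23587 - 1*6601) + 1902 = (-23587 - 6601) + 1902 = -30188 + 1902 = -28286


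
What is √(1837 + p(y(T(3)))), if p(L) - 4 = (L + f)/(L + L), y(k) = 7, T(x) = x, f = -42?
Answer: √7354/2 ≈ 42.878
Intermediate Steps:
p(L) = 4 + (-42 + L)/(2*L) (p(L) = 4 + (L - 42)/(L + L) = 4 + (-42 + L)/((2*L)) = 4 + (-42 + L)*(1/(2*L)) = 4 + (-42 + L)/(2*L))
√(1837 + p(y(T(3)))) = √(1837 + (9/2 - 21/7)) = √(1837 + (9/2 - 21*⅐)) = √(1837 + (9/2 - 3)) = √(1837 + 3/2) = √(3677/2) = √7354/2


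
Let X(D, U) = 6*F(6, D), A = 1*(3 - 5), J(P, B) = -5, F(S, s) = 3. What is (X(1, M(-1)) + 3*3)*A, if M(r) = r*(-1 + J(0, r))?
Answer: -54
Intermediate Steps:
M(r) = -6*r (M(r) = r*(-1 - 5) = r*(-6) = -6*r)
A = -2 (A = 1*(-2) = -2)
X(D, U) = 18 (X(D, U) = 6*3 = 18)
(X(1, M(-1)) + 3*3)*A = (18 + 3*3)*(-2) = (18 + 9)*(-2) = 27*(-2) = -54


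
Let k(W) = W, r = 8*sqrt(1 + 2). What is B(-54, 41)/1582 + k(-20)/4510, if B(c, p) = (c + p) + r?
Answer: -9027/713482 + 4*sqrt(3)/791 ≈ -0.0038932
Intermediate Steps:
r = 8*sqrt(3) ≈ 13.856
B(c, p) = c + p + 8*sqrt(3) (B(c, p) = (c + p) + 8*sqrt(3) = c + p + 8*sqrt(3))
B(-54, 41)/1582 + k(-20)/4510 = (-54 + 41 + 8*sqrt(3))/1582 - 20/4510 = (-13 + 8*sqrt(3))*(1/1582) - 20*1/4510 = (-13/1582 + 4*sqrt(3)/791) - 2/451 = -9027/713482 + 4*sqrt(3)/791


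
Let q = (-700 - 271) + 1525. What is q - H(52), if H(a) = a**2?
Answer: -2150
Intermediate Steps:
q = 554 (q = -971 + 1525 = 554)
q - H(52) = 554 - 1*52**2 = 554 - 1*2704 = 554 - 2704 = -2150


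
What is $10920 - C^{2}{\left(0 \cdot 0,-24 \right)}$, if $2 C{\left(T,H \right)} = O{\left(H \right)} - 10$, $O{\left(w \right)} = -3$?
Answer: $\frac{43511}{4} \approx 10878.0$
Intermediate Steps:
$C{\left(T,H \right)} = - \frac{13}{2}$ ($C{\left(T,H \right)} = \frac{-3 - 10}{2} = \frac{1}{2} \left(-13\right) = - \frac{13}{2}$)
$10920 - C^{2}{\left(0 \cdot 0,-24 \right)} = 10920 - \left(- \frac{13}{2}\right)^{2} = 10920 - \frac{169}{4} = \frac{43511}{4}$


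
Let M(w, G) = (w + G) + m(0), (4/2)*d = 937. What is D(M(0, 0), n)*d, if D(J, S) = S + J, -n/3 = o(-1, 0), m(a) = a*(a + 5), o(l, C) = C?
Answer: 0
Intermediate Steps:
d = 937/2 (d = (1/2)*937 = 937/2 ≈ 468.50)
m(a) = a*(5 + a)
M(w, G) = G + w (M(w, G) = (w + G) + 0*(5 + 0) = (G + w) + 0*5 = (G + w) + 0 = G + w)
n = 0 (n = -3*0 = 0)
D(J, S) = J + S
D(M(0, 0), n)*d = ((0 + 0) + 0)*(937/2) = (0 + 0)*(937/2) = 0*(937/2) = 0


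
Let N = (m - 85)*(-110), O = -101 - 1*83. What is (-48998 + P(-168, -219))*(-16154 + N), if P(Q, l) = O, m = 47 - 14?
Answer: 513164988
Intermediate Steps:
m = 33
O = -184 (O = -101 - 83 = -184)
P(Q, l) = -184
N = 5720 (N = (33 - 85)*(-110) = -52*(-110) = 5720)
(-48998 + P(-168, -219))*(-16154 + N) = (-48998 - 184)*(-16154 + 5720) = -49182*(-10434) = 513164988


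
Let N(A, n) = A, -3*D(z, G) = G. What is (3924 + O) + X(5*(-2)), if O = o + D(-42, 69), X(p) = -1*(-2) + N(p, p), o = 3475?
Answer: 7368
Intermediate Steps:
D(z, G) = -G/3
X(p) = 2 + p (X(p) = -1*(-2) + p = 2 + p)
O = 3452 (O = 3475 - 1/3*69 = 3475 - 23 = 3452)
(3924 + O) + X(5*(-2)) = (3924 + 3452) + (2 + 5*(-2)) = 7376 + (2 - 10) = 7376 - 8 = 7368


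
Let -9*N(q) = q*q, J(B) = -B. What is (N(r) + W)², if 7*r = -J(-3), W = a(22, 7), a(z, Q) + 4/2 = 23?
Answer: 1056784/2401 ≈ 440.14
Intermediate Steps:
a(z, Q) = 21 (a(z, Q) = -2 + 23 = 21)
W = 21
r = -3/7 (r = (-(-1)*(-3))/7 = (-1*3)/7 = (⅐)*(-3) = -3/7 ≈ -0.42857)
N(q) = -q²/9 (N(q) = -q*q/9 = -q²/9)
(N(r) + W)² = (-(-3/7)²/9 + 21)² = (-⅑*9/49 + 21)² = (-1/49 + 21)² = (1028/49)² = 1056784/2401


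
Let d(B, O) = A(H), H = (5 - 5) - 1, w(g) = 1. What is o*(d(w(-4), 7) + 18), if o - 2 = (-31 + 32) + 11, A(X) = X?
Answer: 238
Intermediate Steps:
H = -1 (H = 0 - 1 = -1)
d(B, O) = -1
o = 14 (o = 2 + ((-31 + 32) + 11) = 2 + (1 + 11) = 2 + 12 = 14)
o*(d(w(-4), 7) + 18) = 14*(-1 + 18) = 14*17 = 238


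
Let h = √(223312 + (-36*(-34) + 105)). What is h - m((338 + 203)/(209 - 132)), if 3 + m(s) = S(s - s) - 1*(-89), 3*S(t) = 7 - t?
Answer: -265/3 + √224641 ≈ 385.63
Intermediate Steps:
S(t) = 7/3 - t/3 (S(t) = (7 - t)/3 = 7/3 - t/3)
m(s) = 265/3 (m(s) = -3 + ((7/3 - (s - s)/3) - 1*(-89)) = -3 + ((7/3 - ⅓*0) + 89) = -3 + ((7/3 + 0) + 89) = -3 + (7/3 + 89) = -3 + 274/3 = 265/3)
h = √224641 (h = √(223312 + (1224 + 105)) = √(223312 + 1329) = √224641 ≈ 473.96)
h - m((338 + 203)/(209 - 132)) = √224641 - 1*265/3 = √224641 - 265/3 = -265/3 + √224641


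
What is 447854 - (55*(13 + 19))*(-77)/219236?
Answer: 24546463766/54809 ≈ 4.4785e+5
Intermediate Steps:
447854 - (55*(13 + 19))*(-77)/219236 = 447854 - (55*32)*(-77)/219236 = 447854 - 1760*(-77)/219236 = 447854 - (-135520)/219236 = 447854 - 1*(-33880/54809) = 447854 + 33880/54809 = 24546463766/54809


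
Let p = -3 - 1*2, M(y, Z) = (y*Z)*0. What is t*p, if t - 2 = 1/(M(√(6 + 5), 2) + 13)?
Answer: -135/13 ≈ -10.385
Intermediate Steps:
M(y, Z) = 0 (M(y, Z) = (Z*y)*0 = 0)
t = 27/13 (t = 2 + 1/(0 + 13) = 2 + 1/13 = 27/13 ≈ 2.0769)
p = -5 (p = -3 - 2 = -5)
t*p = (27/13)*(-5) = -135/13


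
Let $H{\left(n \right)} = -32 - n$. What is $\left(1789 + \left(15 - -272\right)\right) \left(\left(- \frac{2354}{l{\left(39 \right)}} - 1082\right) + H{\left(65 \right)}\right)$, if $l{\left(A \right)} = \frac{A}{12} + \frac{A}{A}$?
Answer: $- \frac{61156884}{17} \approx -3.5975 \cdot 10^{6}$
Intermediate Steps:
$l{\left(A \right)} = 1 + \frac{A}{12}$ ($l{\left(A \right)} = A \frac{1}{12} + 1 = \frac{A}{12} + 1 = 1 + \frac{A}{12}$)
$\left(1789 + \left(15 - -272\right)\right) \left(\left(- \frac{2354}{l{\left(39 \right)}} - 1082\right) + H{\left(65 \right)}\right) = \left(1789 + \left(15 - -272\right)\right) \left(\left(- \frac{2354}{1 + \frac{1}{12} \cdot 39} - 1082\right) - 97\right) = \left(1789 + \left(15 + 272\right)\right) \left(\left(- \frac{2354}{1 + \frac{13}{4}} - 1082\right) - 97\right) = \left(1789 + 287\right) \left(\left(- \frac{2354}{\frac{17}{4}} - 1082\right) - 97\right) = 2076 \left(\left(\left(-2354\right) \frac{4}{17} - 1082\right) - 97\right) = 2076 \left(\left(- \frac{9416}{17} - 1082\right) - 97\right) = 2076 \left(- \frac{27810}{17} - 97\right) = 2076 \left(- \frac{29459}{17}\right) = - \frac{61156884}{17}$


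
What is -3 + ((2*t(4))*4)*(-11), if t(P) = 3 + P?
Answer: -619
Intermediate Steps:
-3 + ((2*t(4))*4)*(-11) = -3 + ((2*(3 + 4))*4)*(-11) = -3 + ((2*7)*4)*(-11) = -3 + (14*4)*(-11) = -3 + 56*(-11) = -3 - 616 = -619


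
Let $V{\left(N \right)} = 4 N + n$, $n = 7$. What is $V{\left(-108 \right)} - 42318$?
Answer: $-42743$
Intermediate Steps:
$V{\left(N \right)} = 7 + 4 N$ ($V{\left(N \right)} = 4 N + 7 = 7 + 4 N$)
$V{\left(-108 \right)} - 42318 = \left(7 + 4 \left(-108\right)\right) - 42318 = \left(7 - 432\right) - 42318 = -425 - 42318 = -42743$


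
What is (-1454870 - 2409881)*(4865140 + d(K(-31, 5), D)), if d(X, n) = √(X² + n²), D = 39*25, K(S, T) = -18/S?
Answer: -18802554680140 - 11594253*√101505661/31 ≈ -1.8806e+13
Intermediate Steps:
D = 975
(-1454870 - 2409881)*(4865140 + d(K(-31, 5), D)) = (-1454870 - 2409881)*(4865140 + √((-18/(-31))² + 975²)) = -3864751*(4865140 + √((-18*(-1/31))² + 950625)) = -3864751*(4865140 + √((18/31)² + 950625)) = -3864751*(4865140 + √(324/961 + 950625)) = -3864751*(4865140 + √(913550949/961)) = -3864751*(4865140 + 3*√101505661/31) = -18802554680140 - 11594253*√101505661/31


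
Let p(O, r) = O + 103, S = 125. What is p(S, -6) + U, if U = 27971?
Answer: 28199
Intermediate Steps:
p(O, r) = 103 + O
p(S, -6) + U = (103 + 125) + 27971 = 228 + 27971 = 28199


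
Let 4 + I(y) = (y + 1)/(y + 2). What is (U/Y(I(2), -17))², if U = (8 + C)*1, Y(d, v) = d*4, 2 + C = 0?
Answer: 36/169 ≈ 0.21302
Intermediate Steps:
C = -2 (C = -2 + 0 = -2)
I(y) = -4 + (1 + y)/(2 + y) (I(y) = -4 + (y + 1)/(y + 2) = -4 + (1 + y)/(2 + y))
Y(d, v) = 4*d
U = 6 (U = (8 - 2)*1 = 6*1 = 6)
(U/Y(I(2), -17))² = (6/((4*((-7 - 3*2)/(2 + 2)))))² = (6/((4*((-7 - 6)/4))))² = (6/((4*((¼)*(-13)))))² = (6/((4*(-13/4))))² = (6/(-13))² = (6*(-1/13))² = (-6/13)² = 36/169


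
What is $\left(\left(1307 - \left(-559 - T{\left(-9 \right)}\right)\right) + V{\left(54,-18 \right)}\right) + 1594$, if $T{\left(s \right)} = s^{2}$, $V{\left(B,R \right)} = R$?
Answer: $3523$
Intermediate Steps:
$\left(\left(1307 - \left(-559 - T{\left(-9 \right)}\right)\right) + V{\left(54,-18 \right)}\right) + 1594 = \left(\left(1307 - \left(-559 - \left(-9\right)^{2}\right)\right) - 18\right) + 1594 = \left(\left(1307 - \left(-559 - 81\right)\right) - 18\right) + 1594 = \left(\left(1307 - -640\right) - 18\right) + 1594 = \left(\left(1307 + 640\right) - 18\right) + 1594 = \left(1947 - 18\right) + 1594 = 1929 + 1594 = 3523$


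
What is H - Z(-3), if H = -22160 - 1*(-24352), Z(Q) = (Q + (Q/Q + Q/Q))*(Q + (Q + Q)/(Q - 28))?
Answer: 67865/31 ≈ 2189.2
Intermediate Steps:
Z(Q) = (2 + Q)*(Q + 2*Q/(-28 + Q)) (Z(Q) = (Q + (1 + 1))*(Q + (2*Q)/(-28 + Q)) = (Q + 2)*(Q + 2*Q/(-28 + Q)) = (2 + Q)*(Q + 2*Q/(-28 + Q)))
H = 2192 (H = -22160 + 24352 = 2192)
H - Z(-3) = 2192 - (-3)*(-52 + (-3)² - 24*(-3))/(-28 - 3) = 2192 - (-3)*(-52 + 9 + 72)/(-31) = 2192 - (-3)*(-1)*29/31 = 2192 - 1*87/31 = 2192 - 87/31 = 67865/31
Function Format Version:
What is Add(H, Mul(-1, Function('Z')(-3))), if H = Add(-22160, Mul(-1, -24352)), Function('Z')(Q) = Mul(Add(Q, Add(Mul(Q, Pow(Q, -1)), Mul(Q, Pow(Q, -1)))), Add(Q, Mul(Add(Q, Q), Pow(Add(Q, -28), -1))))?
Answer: Rational(67865, 31) ≈ 2189.2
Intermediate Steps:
Function('Z')(Q) = Mul(Add(2, Q), Add(Q, Mul(2, Q, Pow(Add(-28, Q), -1)))) (Function('Z')(Q) = Mul(Add(Q, Add(1, 1)), Add(Q, Mul(Mul(2, Q), Pow(Add(-28, Q), -1)))) = Mul(Add(Q, 2), Add(Q, Mul(2, Q, Pow(Add(-28, Q), -1)))) = Mul(Add(2, Q), Add(Q, Mul(2, Q, Pow(Add(-28, Q), -1)))))
H = 2192 (H = Add(-22160, 24352) = 2192)
Add(H, Mul(-1, Function('Z')(-3))) = Add(2192, Mul(-1, Mul(-3, Pow(Add(-28, -3), -1), Add(-52, Pow(-3, 2), Mul(-24, -3))))) = Add(2192, Mul(-1, Mul(-3, Pow(-31, -1), Add(-52, 9, 72)))) = Add(2192, Mul(-1, Mul(-3, Rational(-1, 31), 29))) = Add(2192, Mul(-1, Rational(87, 31))) = Add(2192, Rational(-87, 31)) = Rational(67865, 31)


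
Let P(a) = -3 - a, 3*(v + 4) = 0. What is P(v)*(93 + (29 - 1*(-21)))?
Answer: 143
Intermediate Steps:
v = -4 (v = -4 + (1/3)*0 = -4 + 0 = -4)
P(v)*(93 + (29 - 1*(-21))) = (-3 - 1*(-4))*(93 + (29 - 1*(-21))) = (-3 + 4)*(93 + (29 + 21)) = 1*(93 + 50) = 1*143 = 143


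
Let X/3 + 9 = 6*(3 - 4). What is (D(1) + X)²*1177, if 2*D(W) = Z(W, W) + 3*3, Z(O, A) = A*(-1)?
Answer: 1978537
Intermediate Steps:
Z(O, A) = -A
D(W) = 9/2 - W/2 (D(W) = (-W + 3*3)/2 = (-W + 9)/2 = (9 - W)/2 = 9/2 - W/2)
X = -45 (X = -27 + 3*(6*(3 - 4)) = -27 + 3*(6*(-1)) = -27 + 3*(-6) = -27 - 18 = -45)
(D(1) + X)²*1177 = ((9/2 - ½*1) - 45)²*1177 = ((9/2 - ½) - 45)²*1177 = (4 - 45)²*1177 = (-41)²*1177 = 1681*1177 = 1978537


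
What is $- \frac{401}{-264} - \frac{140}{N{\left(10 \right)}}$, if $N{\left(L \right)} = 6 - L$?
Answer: $\frac{9641}{264} \approx 36.519$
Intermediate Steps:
$- \frac{401}{-264} - \frac{140}{N{\left(10 \right)}} = - \frac{401}{-264} - \frac{140}{6 - 10} = \left(-401\right) \left(- \frac{1}{264}\right) - \frac{140}{6 - 10} = \frac{401}{264} - \frac{140}{-4} = \frac{401}{264} - -35 = \frac{401}{264} + 35 = \frac{9641}{264}$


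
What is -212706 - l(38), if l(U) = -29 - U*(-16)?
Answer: -213285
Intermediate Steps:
l(U) = -29 + 16*U (l(U) = -29 - (-16)*U = -29 + 16*U)
-212706 - l(38) = -212706 - (-29 + 16*38) = -212706 - (-29 + 608) = -212706 - 1*579 = -212706 - 579 = -213285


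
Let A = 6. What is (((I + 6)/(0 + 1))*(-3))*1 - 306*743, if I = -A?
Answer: -227358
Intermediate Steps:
I = -6 (I = -1*6 = -6)
(((I + 6)/(0 + 1))*(-3))*1 - 306*743 = (((-6 + 6)/(0 + 1))*(-3))*1 - 306*743 = ((0/1)*(-3))*1 - 227358 = ((0*1)*(-3))*1 - 227358 = (0*(-3))*1 - 227358 = 0*1 - 227358 = 0 - 227358 = -227358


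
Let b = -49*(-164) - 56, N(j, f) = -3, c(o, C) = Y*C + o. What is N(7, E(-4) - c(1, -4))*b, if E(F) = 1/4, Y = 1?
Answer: -23940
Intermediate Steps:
E(F) = ¼ (E(F) = 1*(¼) = ¼)
c(o, C) = C + o (c(o, C) = 1*C + o = C + o)
b = 7980 (b = 8036 - 56 = 7980)
N(7, E(-4) - c(1, -4))*b = -3*7980 = -23940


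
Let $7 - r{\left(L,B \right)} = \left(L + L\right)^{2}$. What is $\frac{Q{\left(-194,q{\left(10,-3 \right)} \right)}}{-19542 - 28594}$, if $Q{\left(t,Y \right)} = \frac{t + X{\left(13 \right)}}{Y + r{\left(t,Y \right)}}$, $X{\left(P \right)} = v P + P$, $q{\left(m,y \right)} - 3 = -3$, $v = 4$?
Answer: $- \frac{43}{2415416344} \approx -1.7802 \cdot 10^{-8}$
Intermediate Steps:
$q{\left(m,y \right)} = 0$ ($q{\left(m,y \right)} = 3 - 3 = 0$)
$r{\left(L,B \right)} = 7 - 4 L^{2}$ ($r{\left(L,B \right)} = 7 - \left(L + L\right)^{2} = 7 - \left(2 L\right)^{2} = 7 - 4 L^{2}$)
$X{\left(P \right)} = 5 P$ ($X{\left(P \right)} = 4 P + P = 5 P$)
$Q{\left(t,Y \right)} = \frac{65 + t}{7 + Y - 4 t^{2}}$ ($Q{\left(t,Y \right)} = \frac{t + 5 \cdot 13}{Y - \left(-7 + 4 t^{2}\right)} = \frac{t + 65}{7 + Y - 4 t^{2}} = \frac{65 + t}{7 + Y - 4 t^{2}}$)
$\frac{Q{\left(-194,q{\left(10,-3 \right)} \right)}}{-19542 - 28594} = \frac{\frac{1}{7 + 0 - 4 \left(-194\right)^{2}} \left(65 - 194\right)}{-19542 - 28594} = \frac{\frac{1}{7 + 0 - 150544} \left(-129\right)}{-48136} = \frac{1}{7 + 0 - 150544} \left(-129\right) \left(- \frac{1}{48136}\right) = \frac{1}{-150537} \left(-129\right) \left(- \frac{1}{48136}\right) = \left(- \frac{1}{150537}\right) \left(-129\right) \left(- \frac{1}{48136}\right) = \frac{43}{50179} \left(- \frac{1}{48136}\right) = - \frac{43}{2415416344}$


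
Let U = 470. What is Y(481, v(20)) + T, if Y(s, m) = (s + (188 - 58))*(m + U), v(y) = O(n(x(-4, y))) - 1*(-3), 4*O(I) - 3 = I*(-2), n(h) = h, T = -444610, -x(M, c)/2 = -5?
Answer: -632815/4 ≈ -1.5820e+5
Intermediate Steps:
x(M, c) = 10 (x(M, c) = -2*(-5) = 10)
O(I) = ¾ - I/2 (O(I) = ¾ + (I*(-2))/4 = ¾ + (-2*I)/4 = ¾ - I/2)
v(y) = -5/4 (v(y) = (¾ - ½*10) - 1*(-3) = (¾ - 5) + 3 = -17/4 + 3 = -5/4)
Y(s, m) = (130 + s)*(470 + m) (Y(s, m) = (s + (188 - 58))*(m + 470) = (s + 130)*(470 + m) = (130 + s)*(470 + m))
Y(481, v(20)) + T = (61100 + 130*(-5/4) + 470*481 - 5/4*481) - 444610 = (61100 - 325/2 + 226070 - 2405/4) - 444610 = 1145625/4 - 444610 = -632815/4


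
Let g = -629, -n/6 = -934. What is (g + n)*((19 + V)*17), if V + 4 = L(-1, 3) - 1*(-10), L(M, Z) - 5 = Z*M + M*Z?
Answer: 2029800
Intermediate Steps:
n = 5604 (n = -6*(-934) = 5604)
L(M, Z) = 5 + 2*M*Z (L(M, Z) = 5 + (Z*M + M*Z) = 5 + (M*Z + M*Z) = 5 + 2*M*Z)
V = 5 (V = -4 + ((5 + 2*(-1)*3) - 1*(-10)) = -4 + ((5 - 6) + 10) = -4 + (-1 + 10) = -4 + 9 = 5)
(g + n)*((19 + V)*17) = (-629 + 5604)*((19 + 5)*17) = 4975*(24*17) = 4975*408 = 2029800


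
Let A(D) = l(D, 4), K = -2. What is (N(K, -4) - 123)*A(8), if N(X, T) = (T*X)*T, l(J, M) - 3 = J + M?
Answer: -2325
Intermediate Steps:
l(J, M) = 3 + J + M (l(J, M) = 3 + (J + M) = 3 + J + M)
A(D) = 7 + D (A(D) = 3 + D + 4 = 7 + D)
N(X, T) = X*T**2
(N(K, -4) - 123)*A(8) = (-2*(-4)**2 - 123)*(7 + 8) = (-2*16 - 123)*15 = (-32 - 123)*15 = -155*15 = -2325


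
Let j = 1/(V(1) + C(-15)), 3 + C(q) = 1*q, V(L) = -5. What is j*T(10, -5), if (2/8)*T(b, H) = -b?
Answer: 40/23 ≈ 1.7391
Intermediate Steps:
T(b, H) = -4*b (T(b, H) = 4*(-b) = -4*b)
C(q) = -3 + q (C(q) = -3 + 1*q = -3 + q)
j = -1/23 (j = 1/(-5 + (-3 - 15)) = 1/(-5 - 18) = 1/(-23) = -1/23 ≈ -0.043478)
j*T(10, -5) = -(-4)*10/23 = -1/23*(-40) = 40/23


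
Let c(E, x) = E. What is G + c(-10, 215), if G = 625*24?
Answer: 14990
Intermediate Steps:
G = 15000
G + c(-10, 215) = 15000 - 10 = 14990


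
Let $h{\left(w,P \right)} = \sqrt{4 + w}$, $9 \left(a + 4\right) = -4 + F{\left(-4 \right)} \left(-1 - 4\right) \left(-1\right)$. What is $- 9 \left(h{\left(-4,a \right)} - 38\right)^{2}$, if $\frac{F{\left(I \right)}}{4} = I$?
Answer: $-12996$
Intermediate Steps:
$F{\left(I \right)} = 4 I$
$a = - \frac{40}{3}$ ($a = -4 + \frac{-4 + 4 \left(-4\right) \left(-1 - 4\right) \left(-1\right)}{9} = -4 + \frac{-4 - 16 \left(\left(-5\right) \left(-1\right)\right)}{9} = -4 + \frac{-4 - 80}{9} = -4 + \frac{1}{9} \left(-84\right) = -4 - \frac{28}{3} = - \frac{40}{3} \approx -13.333$)
$- 9 \left(h{\left(-4,a \right)} - 38\right)^{2} = - 9 \left(\sqrt{4 - 4} - 38\right)^{2} = - 9 \left(\sqrt{0} - 38\right)^{2} = - 9 \left(0 - 38\right)^{2} = - 9 \left(-38\right)^{2} = \left(-9\right) 1444 = -12996$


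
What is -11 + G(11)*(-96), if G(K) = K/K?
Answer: -107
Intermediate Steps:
G(K) = 1
-11 + G(11)*(-96) = -11 + 1*(-96) = -11 - 96 = -107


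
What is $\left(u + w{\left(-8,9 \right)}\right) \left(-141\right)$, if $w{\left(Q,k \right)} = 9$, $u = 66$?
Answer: $-10575$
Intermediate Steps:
$\left(u + w{\left(-8,9 \right)}\right) \left(-141\right) = \left(66 + 9\right) \left(-141\right) = 75 \left(-141\right) = -10575$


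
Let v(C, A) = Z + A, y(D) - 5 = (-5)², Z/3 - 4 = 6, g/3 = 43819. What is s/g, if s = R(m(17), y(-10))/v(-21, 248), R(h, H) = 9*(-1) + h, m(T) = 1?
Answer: -4/18272523 ≈ -2.1891e-7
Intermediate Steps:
g = 131457 (g = 3*43819 = 131457)
Z = 30 (Z = 12 + 3*6 = 12 + 18 = 30)
y(D) = 30 (y(D) = 5 + (-5)² = 5 + 25 = 30)
R(h, H) = -9 + h
v(C, A) = 30 + A
s = -4/139 (s = (-9 + 1)/(30 + 248) = -8/278 = -8*1/278 = -4/139 ≈ -0.028777)
s/g = -4/139/131457 = -4/139*1/131457 = -4/18272523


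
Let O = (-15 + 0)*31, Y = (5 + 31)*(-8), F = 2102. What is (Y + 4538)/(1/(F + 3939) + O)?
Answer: -12837125/1404532 ≈ -9.1398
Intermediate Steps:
Y = -288 (Y = 36*(-8) = -288)
O = -465 (O = -15*31 = -465)
(Y + 4538)/(1/(F + 3939) + O) = (-288 + 4538)/(1/(2102 + 3939) - 465) = 4250/(1/6041 - 465) = 4250/(-2809064/6041) = 4250*(-6041/2809064) = -12837125/1404532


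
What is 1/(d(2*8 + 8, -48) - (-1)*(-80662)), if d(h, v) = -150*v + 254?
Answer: -1/73208 ≈ -1.3660e-5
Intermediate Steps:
d(h, v) = 254 - 150*v
1/(d(2*8 + 8, -48) - (-1)*(-80662)) = 1/((254 - 150*(-48)) - (-1)*(-80662)) = 1/((254 + 7200) - 1*80662) = 1/(7454 - 80662) = 1/(-73208) = -1/73208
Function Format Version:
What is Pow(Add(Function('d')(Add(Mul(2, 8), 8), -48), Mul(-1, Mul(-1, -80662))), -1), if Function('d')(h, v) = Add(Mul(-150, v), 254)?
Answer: Rational(-1, 73208) ≈ -1.3660e-5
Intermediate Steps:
Function('d')(h, v) = Add(254, Mul(-150, v))
Pow(Add(Function('d')(Add(Mul(2, 8), 8), -48), Mul(-1, Mul(-1, -80662))), -1) = Pow(Add(Add(254, Mul(-150, -48)), Mul(-1, Mul(-1, -80662))), -1) = Pow(Add(Add(254, 7200), Mul(-1, 80662)), -1) = Pow(Add(7454, -80662), -1) = Pow(-73208, -1) = Rational(-1, 73208)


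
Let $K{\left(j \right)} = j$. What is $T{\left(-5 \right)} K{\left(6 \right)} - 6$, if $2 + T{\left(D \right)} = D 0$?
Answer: $-18$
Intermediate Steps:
$T{\left(D \right)} = -2$ ($T{\left(D \right)} = -2 + D 0 = -2 + 0 = -2$)
$T{\left(-5 \right)} K{\left(6 \right)} - 6 = \left(-2\right) 6 - 6 = -12 - 6 = -18$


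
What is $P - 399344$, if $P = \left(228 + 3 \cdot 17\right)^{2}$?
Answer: $-321503$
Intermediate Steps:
$P = 77841$ ($P = \left(228 + 51\right)^{2} = 279^{2} = 77841$)
$P - 399344 = 77841 - 399344 = -321503$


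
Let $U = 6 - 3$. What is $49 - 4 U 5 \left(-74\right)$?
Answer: $217560$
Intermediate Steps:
$U = 3$ ($U = 6 - 3 = 3$)
$49 - 4 U 5 \left(-74\right) = 49 \left(-4\right) 3 \cdot 5 \left(-74\right) = 49 \left(\left(-12\right) 5\right) \left(-74\right) = 49 \left(-60\right) \left(-74\right) = \left(-2940\right) \left(-74\right) = 217560$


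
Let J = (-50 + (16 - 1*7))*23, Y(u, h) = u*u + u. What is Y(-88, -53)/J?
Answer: -7656/943 ≈ -8.1188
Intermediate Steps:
Y(u, h) = u + u**2 (Y(u, h) = u**2 + u = u + u**2)
J = -943 (J = (-50 + (16 - 7))*23 = (-50 + 9)*23 = -41*23 = -943)
Y(-88, -53)/J = -88*(1 - 88)/(-943) = -88*(-87)*(-1/943) = 7656*(-1/943) = -7656/943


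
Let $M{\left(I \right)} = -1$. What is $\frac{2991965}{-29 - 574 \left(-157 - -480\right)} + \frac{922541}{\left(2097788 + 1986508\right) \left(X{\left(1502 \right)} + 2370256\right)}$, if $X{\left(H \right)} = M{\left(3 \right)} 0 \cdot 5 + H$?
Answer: $- \frac{28983050228677422949}{1796262997286110608} \approx -16.135$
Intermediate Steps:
$X{\left(H \right)} = H$ ($X{\left(H \right)} = - 0 \cdot 5 + H = \left(-1\right) 0 + H = 0 + H = H$)
$\frac{2991965}{-29 - 574 \left(-157 - -480\right)} + \frac{922541}{\left(2097788 + 1986508\right) \left(X{\left(1502 \right)} + 2370256\right)} = \frac{2991965}{-29 - 574 \left(-157 - -480\right)} + \frac{922541}{\left(2097788 + 1986508\right) \left(1502 + 2370256\right)} = \frac{2991965}{-29 - 574 \left(-157 + 480\right)} + \frac{922541}{4084296 \cdot 2371758} = \frac{2991965}{-29 - 185402} + \frac{922541}{9686961712368} = \frac{2991965}{-29 - 185402} + 922541 \cdot \frac{1}{9686961712368} = \frac{2991965}{-185431} + \frac{922541}{9686961712368} = 2991965 \left(- \frac{1}{185431}\right) + \frac{922541}{9686961712368} = - \frac{2991965}{185431} + \frac{922541}{9686961712368} = - \frac{28983050228677422949}{1796262997286110608}$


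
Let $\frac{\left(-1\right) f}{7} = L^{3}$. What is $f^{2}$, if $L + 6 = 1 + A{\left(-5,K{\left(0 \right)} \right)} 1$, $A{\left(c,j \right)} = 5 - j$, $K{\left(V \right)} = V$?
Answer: $0$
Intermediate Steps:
$L = 0$ ($L = -6 + \left(1 + \left(5 - 0\right) 1\right) = -6 + \left(1 + \left(5 + 0\right) 1\right) = -6 + \left(1 + 5 \cdot 1\right) = -6 + \left(1 + 5\right) = -6 + 6 = 0$)
$f = 0$ ($f = - 7 \cdot 0^{3} = \left(-7\right) 0 = 0$)
$f^{2} = 0^{2} = 0$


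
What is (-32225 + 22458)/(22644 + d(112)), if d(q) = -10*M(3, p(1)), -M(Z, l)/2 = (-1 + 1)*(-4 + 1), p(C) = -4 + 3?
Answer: -9767/22644 ≈ -0.43133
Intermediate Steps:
p(C) = -1
M(Z, l) = 0 (M(Z, l) = -2*(-1 + 1)*(-4 + 1) = -0*(-3) = -2*0 = 0)
d(q) = 0 (d(q) = -10*0 = 0)
(-32225 + 22458)/(22644 + d(112)) = (-32225 + 22458)/(22644 + 0) = -9767/22644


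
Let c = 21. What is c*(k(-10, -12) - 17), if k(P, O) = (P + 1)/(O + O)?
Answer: -2793/8 ≈ -349.13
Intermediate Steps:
k(P, O) = (1 + P)/(2*O) (k(P, O) = (1 + P)/((2*O)) = (1 + P)*(1/(2*O)) = (1 + P)/(2*O))
c*(k(-10, -12) - 17) = 21*((½)*(1 - 10)/(-12) - 17) = 21*((½)*(-1/12)*(-9) - 17) = 21*(3/8 - 17) = 21*(-133/8) = -2793/8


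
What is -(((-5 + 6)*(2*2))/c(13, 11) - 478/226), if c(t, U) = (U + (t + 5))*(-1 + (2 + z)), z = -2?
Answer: 7383/3277 ≈ 2.2530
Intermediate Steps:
c(t, U) = -5 - U - t (c(t, U) = (U + (t + 5))*(-1 + (2 - 2)) = (U + (5 + t))*(-1 + 0) = (5 + U + t)*(-1) = -5 - U - t)
-(((-5 + 6)*(2*2))/c(13, 11) - 478/226) = -(((-5 + 6)*(2*2))/(-5 - 1*11 - 1*13) - 478/226) = -((1*4)/(-5 - 11 - 13) - 478*1/226) = -(4/(-29) - 239/113) = -(4*(-1/29) - 239/113) = -(-4/29 - 239/113) = -1*(-7383/3277) = 7383/3277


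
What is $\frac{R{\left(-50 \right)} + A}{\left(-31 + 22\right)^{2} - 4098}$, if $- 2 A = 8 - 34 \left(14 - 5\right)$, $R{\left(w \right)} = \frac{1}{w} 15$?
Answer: $- \frac{1487}{40170} \approx -0.037018$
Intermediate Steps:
$R{\left(w \right)} = \frac{15}{w}$
$A = 149$ ($A = - \frac{8 - 34 \left(14 - 5\right)}{2} = - \frac{8 - 306}{2} = \left(- \frac{1}{2}\right) \left(-298\right) = 149$)
$\frac{R{\left(-50 \right)} + A}{\left(-31 + 22\right)^{2} - 4098} = \frac{\frac{15}{-50} + 149}{\left(-31 + 22\right)^{2} - 4098} = \frac{15 \left(- \frac{1}{50}\right) + 149}{\left(-9\right)^{2} - 4098} = \frac{- \frac{3}{10} + 149}{81 - 4098} = \frac{1487}{10 \left(-4017\right)} = \frac{1487}{10} \left(- \frac{1}{4017}\right) = - \frac{1487}{40170}$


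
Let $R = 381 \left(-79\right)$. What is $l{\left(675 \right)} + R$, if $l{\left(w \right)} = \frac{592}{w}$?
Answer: $- \frac{20316233}{675} \approx -30098.0$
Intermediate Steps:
$R = -30099$
$l{\left(675 \right)} + R = \frac{592}{675} - 30099 = - \frac{20316233}{675}$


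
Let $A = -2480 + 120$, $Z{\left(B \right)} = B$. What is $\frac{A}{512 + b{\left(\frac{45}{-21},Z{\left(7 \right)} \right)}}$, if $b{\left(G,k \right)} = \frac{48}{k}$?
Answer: $- \frac{2065}{454} \approx -4.5485$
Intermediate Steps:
$A = -2360$
$\frac{A}{512 + b{\left(\frac{45}{-21},Z{\left(7 \right)} \right)}} = - \frac{2360}{512 + \frac{48}{7}} = - \frac{2360}{\frac{3632}{7}} = \left(-2360\right) \frac{7}{3632} = - \frac{2065}{454}$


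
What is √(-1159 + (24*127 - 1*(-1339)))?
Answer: 2*√807 ≈ 56.815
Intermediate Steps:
√(-1159 + (24*127 - 1*(-1339))) = √(-1159 + (3048 + 1339)) = √(-1159 + 4387) = √3228 = 2*√807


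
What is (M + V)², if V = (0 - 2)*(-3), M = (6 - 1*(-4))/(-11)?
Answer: 3136/121 ≈ 25.917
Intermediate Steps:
M = -10/11 (M = (6 + 4)*(-1/11) = 10*(-1/11) = -10/11 ≈ -0.90909)
V = 6 (V = -2*(-3) = 6)
(M + V)² = (-10/11 + 6)² = (56/11)² = 3136/121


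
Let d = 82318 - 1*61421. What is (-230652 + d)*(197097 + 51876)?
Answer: -52223331615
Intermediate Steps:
d = 20897 (d = 82318 - 61421 = 20897)
(-230652 + d)*(197097 + 51876) = (-230652 + 20897)*(197097 + 51876) = -209755*248973 = -52223331615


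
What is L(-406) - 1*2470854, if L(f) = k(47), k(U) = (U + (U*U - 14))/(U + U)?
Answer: -116129017/47 ≈ -2.4708e+6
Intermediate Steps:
k(U) = (-14 + U + U²)/(2*U) (k(U) = (U + (U² - 14))/((2*U)) = (U + (-14 + U²))*(1/(2*U)) = (-14 + U + U²)*(1/(2*U)) = (-14 + U + U²)/(2*U))
L(f) = 1121/47 (L(f) = (½)*(-14 + 47*(1 + 47))/47 = (½)*(1/47)*(-14 + 47*48) = (½)*(1/47)*(-14 + 2256) = (½)*(1/47)*2242 = 1121/47)
L(-406) - 1*2470854 = 1121/47 - 1*2470854 = 1121/47 - 2470854 = -116129017/47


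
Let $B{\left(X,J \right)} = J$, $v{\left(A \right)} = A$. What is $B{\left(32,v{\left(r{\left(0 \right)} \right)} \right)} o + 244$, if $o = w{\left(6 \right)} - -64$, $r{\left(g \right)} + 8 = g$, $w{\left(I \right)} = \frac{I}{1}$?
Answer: $-316$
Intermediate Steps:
$w{\left(I \right)} = I$ ($w{\left(I \right)} = I 1 = I$)
$r{\left(g \right)} = -8 + g$
$o = 70$ ($o = 6 - -64 = 6 + 64 = 70$)
$B{\left(32,v{\left(r{\left(0 \right)} \right)} \right)} o + 244 = \left(-8 + 0\right) 70 + 244 = \left(-8\right) 70 + 244 = -560 + 244 = -316$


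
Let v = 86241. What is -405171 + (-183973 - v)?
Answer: -675385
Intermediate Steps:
-405171 + (-183973 - v) = -405171 + (-183973 - 1*86241) = -405171 + (-183973 - 86241) = -405171 - 270214 = -675385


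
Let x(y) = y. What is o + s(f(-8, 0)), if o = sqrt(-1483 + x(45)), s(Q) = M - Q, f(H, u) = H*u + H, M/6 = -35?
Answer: -202 + I*sqrt(1438) ≈ -202.0 + 37.921*I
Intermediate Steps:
M = -210 (M = 6*(-35) = -210)
f(H, u) = H + H*u
s(Q) = -210 - Q
o = I*sqrt(1438) (o = sqrt(-1483 + 45) = sqrt(-1438) = I*sqrt(1438) ≈ 37.921*I)
o + s(f(-8, 0)) = I*sqrt(1438) + (-210 - (-8)*(1 + 0)) = I*sqrt(1438) + (-210 - (-8)) = I*sqrt(1438) + (-210 - 1*(-8)) = I*sqrt(1438) + (-210 + 8) = I*sqrt(1438) - 202 = -202 + I*sqrt(1438)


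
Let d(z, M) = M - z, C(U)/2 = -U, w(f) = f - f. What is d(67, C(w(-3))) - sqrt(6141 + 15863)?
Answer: -67 - 2*sqrt(5501) ≈ -215.34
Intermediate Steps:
w(f) = 0
C(U) = -2*U (C(U) = 2*(-U) = -2*U)
d(67, C(w(-3))) - sqrt(6141 + 15863) = (-2*0 - 1*67) - sqrt(6141 + 15863) = (0 - 67) - sqrt(22004) = -67 - 2*sqrt(5501)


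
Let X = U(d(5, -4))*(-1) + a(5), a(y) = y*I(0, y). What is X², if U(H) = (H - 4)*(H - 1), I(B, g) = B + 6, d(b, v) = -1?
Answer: 400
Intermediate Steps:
I(B, g) = 6 + B
U(H) = (-1 + H)*(-4 + H) (U(H) = (-4 + H)*(-1 + H) = (-1 + H)*(-4 + H))
a(y) = 6*y (a(y) = y*(6 + 0) = y*6 = 6*y)
X = 20 (X = (4 + (-1)² - 5*(-1))*(-1) + 6*5 = (4 + 1 + 5)*(-1) + 30 = 10*(-1) + 30 = -10 + 30 = 20)
X² = 20² = 400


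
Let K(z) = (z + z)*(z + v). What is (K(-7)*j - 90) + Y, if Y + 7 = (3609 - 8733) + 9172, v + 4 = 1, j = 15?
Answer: 6051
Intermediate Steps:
v = -3 (v = -4 + 1 = -3)
Y = 4041 (Y = -7 + ((3609 - 8733) + 9172) = -7 + (-5124 + 9172) = -7 + 4048 = 4041)
K(z) = 2*z*(-3 + z) (K(z) = (z + z)*(z - 3) = (2*z)*(-3 + z) = 2*z*(-3 + z))
(K(-7)*j - 90) + Y = ((2*(-7)*(-3 - 7))*15 - 90) + 4041 = ((2*(-7)*(-10))*15 - 90) + 4041 = (140*15 - 90) + 4041 = (2100 - 90) + 4041 = 2010 + 4041 = 6051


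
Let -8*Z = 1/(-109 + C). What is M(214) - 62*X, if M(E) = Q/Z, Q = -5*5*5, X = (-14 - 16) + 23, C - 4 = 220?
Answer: 115434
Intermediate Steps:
C = 224 (C = 4 + 220 = 224)
Z = -1/920 (Z = -1/(8*(-109 + 224)) = -⅛/115 = -⅛*1/115 = -1/920 ≈ -0.0010870)
X = -7 (X = -30 + 23 = -7)
Q = -125 (Q = -25*5 = -125)
M(E) = 115000 (M(E) = -125/(-1/920) = -125*(-920) = 115000)
M(214) - 62*X = 115000 - 62*(-7) = 115000 - 1*(-434) = 115000 + 434 = 115434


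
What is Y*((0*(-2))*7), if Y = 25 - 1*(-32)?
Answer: 0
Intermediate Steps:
Y = 57 (Y = 25 + 32 = 57)
Y*((0*(-2))*7) = 57*((0*(-2))*7) = 57*(0*7) = 57*0 = 0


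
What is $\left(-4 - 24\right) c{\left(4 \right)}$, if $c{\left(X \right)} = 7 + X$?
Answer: $-308$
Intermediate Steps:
$\left(-4 - 24\right) c{\left(4 \right)} = \left(-4 - 24\right) \left(7 + 4\right) = \left(-28\right) 11 = -308$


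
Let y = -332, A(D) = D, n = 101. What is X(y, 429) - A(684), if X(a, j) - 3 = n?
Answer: -580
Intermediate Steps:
X(a, j) = 104 (X(a, j) = 3 + 101 = 104)
X(y, 429) - A(684) = 104 - 1*684 = 104 - 684 = -580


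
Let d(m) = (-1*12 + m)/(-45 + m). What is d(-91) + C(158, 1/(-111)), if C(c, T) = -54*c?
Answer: -1160249/136 ≈ -8531.3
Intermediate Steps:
d(m) = (-12 + m)/(-45 + m)
d(-91) + C(158, 1/(-111)) = (-12 - 91)/(-45 - 91) - 54*158 = -103/(-136) - 8532 = -1/136*(-103) - 8532 = 103/136 - 8532 = -1160249/136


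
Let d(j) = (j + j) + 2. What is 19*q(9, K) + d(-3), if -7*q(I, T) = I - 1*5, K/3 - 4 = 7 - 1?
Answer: -104/7 ≈ -14.857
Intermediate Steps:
K = 30 (K = 12 + 3*(7 - 1) = 12 + 3*6 = 12 + 18 = 30)
d(j) = 2 + 2*j (d(j) = 2*j + 2 = 2 + 2*j)
q(I, T) = 5/7 - I/7 (q(I, T) = -(I - 1*5)/7 = -(I - 5)/7 = -(-5 + I)/7 = 5/7 - I/7)
19*q(9, K) + d(-3) = 19*(5/7 - 1/7*9) + (2 + 2*(-3)) = 19*(5/7 - 9/7) + (2 - 6) = 19*(-4/7) - 4 = -76/7 - 4 = -104/7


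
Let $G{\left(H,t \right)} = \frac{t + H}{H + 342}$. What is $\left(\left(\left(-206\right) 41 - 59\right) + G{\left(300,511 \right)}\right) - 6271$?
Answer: $- \frac{9485381}{642} \approx -14775.0$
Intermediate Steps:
$G{\left(H,t \right)} = \frac{H + t}{342 + H}$
$\left(\left(\left(-206\right) 41 - 59\right) + G{\left(300,511 \right)}\right) - 6271 = \left(\left(\left(-206\right) 41 - 59\right) + \frac{300 + 511}{342 + 300}\right) - 6271 = \left(\left(-8446 - 59\right) + \frac{1}{642} \cdot 811\right) - 6271 = \left(-8505 + \frac{1}{642} \cdot 811\right) - 6271 = \left(-8505 + \frac{811}{642}\right) - 6271 = - \frac{5459399}{642} - 6271 = - \frac{9485381}{642}$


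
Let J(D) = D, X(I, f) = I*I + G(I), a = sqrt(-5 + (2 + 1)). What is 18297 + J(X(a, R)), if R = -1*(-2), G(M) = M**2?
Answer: 18293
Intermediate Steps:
R = 2
a = I*sqrt(2) (a = sqrt(-5 + 3) = sqrt(-2) = I*sqrt(2) ≈ 1.4142*I)
X(I, f) = 2*I**2 (X(I, f) = I*I + I**2 = I**2 + I**2 = 2*I**2)
18297 + J(X(a, R)) = 18297 + 2*(I*sqrt(2))**2 = 18297 + 2*(-2) = 18297 - 4 = 18293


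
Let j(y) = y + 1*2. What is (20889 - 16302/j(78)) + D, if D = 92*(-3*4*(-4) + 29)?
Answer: 1110769/40 ≈ 27769.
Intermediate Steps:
D = 7084 (D = 92*(-12*(-4) + 29) = 92*(48 + 29) = 92*77 = 7084)
j(y) = 2 + y (j(y) = y + 2 = 2 + y)
(20889 - 16302/j(78)) + D = (20889 - 16302/(2 + 78)) + 7084 = (20889 - 16302/80) + 7084 = (20889 - 16302*1/80) + 7084 = (20889 - 8151/40) + 7084 = 827409/40 + 7084 = 1110769/40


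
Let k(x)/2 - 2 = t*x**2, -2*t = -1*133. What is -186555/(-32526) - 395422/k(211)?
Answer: 363928688621/64198702074 ≈ 5.6688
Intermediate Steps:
t = 133/2 (t = -(-1)*133/2 = -1/2*(-133) = 133/2 ≈ 66.500)
k(x) = 4 + 133*x**2 (k(x) = 4 + 2*(133*x**2/2) = 4 + 133*x**2)
-186555/(-32526) - 395422/k(211) = -186555/(-32526) - 395422/(4 + 133*211**2) = -186555*(-1/32526) - 395422/(4 + 133*44521) = 62185/10842 - 395422/(4 + 5921293) = 62185/10842 - 395422/5921297 = 363928688621/64198702074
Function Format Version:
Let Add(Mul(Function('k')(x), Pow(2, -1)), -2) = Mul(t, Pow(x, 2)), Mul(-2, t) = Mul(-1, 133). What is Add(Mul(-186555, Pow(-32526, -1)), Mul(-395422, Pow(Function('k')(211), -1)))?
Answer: Rational(363928688621, 64198702074) ≈ 5.6688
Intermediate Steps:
t = Rational(133, 2) (t = Mul(Rational(-1, 2), Mul(-1, 133)) = Mul(Rational(-1, 2), -133) = Rational(133, 2) ≈ 66.500)
Function('k')(x) = Add(4, Mul(133, Pow(x, 2))) (Function('k')(x) = Add(4, Mul(2, Mul(Rational(133, 2), Pow(x, 2)))) = Add(4, Mul(133, Pow(x, 2))))
Add(Mul(-186555, Pow(-32526, -1)), Mul(-395422, Pow(Function('k')(211), -1))) = Add(Mul(-186555, Pow(-32526, -1)), Mul(-395422, Pow(Add(4, Mul(133, Pow(211, 2))), -1))) = Add(Mul(-186555, Rational(-1, 32526)), Mul(-395422, Pow(Add(4, Mul(133, 44521)), -1))) = Add(Rational(62185, 10842), Mul(-395422, Pow(Add(4, 5921293), -1))) = Add(Rational(62185, 10842), Mul(-395422, Pow(5921297, -1))) = Add(Rational(62185, 10842), Mul(-395422, Rational(1, 5921297))) = Add(Rational(62185, 10842), Rational(-395422, 5921297)) = Rational(363928688621, 64198702074)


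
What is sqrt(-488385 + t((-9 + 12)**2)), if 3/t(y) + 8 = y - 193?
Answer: I*sqrt(31256641)/8 ≈ 698.85*I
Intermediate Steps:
t(y) = 3/(-201 + y) (t(y) = 3/(-8 + (y - 193)) = 3/(-8 + (-193 + y)) = 3/(-201 + y))
sqrt(-488385 + t((-9 + 12)**2)) = sqrt(-488385 + 3/(-201 + (-9 + 12)**2)) = sqrt(-488385 + 3/(-201 + 3**2)) = sqrt(-488385 + 3/(-201 + 9)) = sqrt(-488385 + 3/(-192)) = sqrt(-488385 + 3*(-1/192)) = sqrt(-488385 - 1/64) = sqrt(-31256641/64) = I*sqrt(31256641)/8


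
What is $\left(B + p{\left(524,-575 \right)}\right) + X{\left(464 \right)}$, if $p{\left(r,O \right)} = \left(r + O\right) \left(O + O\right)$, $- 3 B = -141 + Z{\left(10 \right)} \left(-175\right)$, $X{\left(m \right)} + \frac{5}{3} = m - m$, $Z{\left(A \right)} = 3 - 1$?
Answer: $58812$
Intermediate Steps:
$Z{\left(A \right)} = 2$ ($Z{\left(A \right)} = 3 - 1 = 2$)
$X{\left(m \right)} = - \frac{5}{3}$ ($X{\left(m \right)} = - \frac{5}{3} + \left(m - m\right) = - \frac{5}{3} + 0 = - \frac{5}{3}$)
$B = \frac{491}{3}$ ($B = - \frac{-141 + 2 \left(-175\right)}{3} = - \frac{-141 - 350}{3} = \left(- \frac{1}{3}\right) \left(-491\right) = \frac{491}{3} \approx 163.67$)
$p{\left(r,O \right)} = 2 O \left(O + r\right)$ ($p{\left(r,O \right)} = \left(O + r\right) 2 O = 2 O \left(O + r\right)$)
$\left(B + p{\left(524,-575 \right)}\right) + X{\left(464 \right)} = \left(\frac{491}{3} + 2 \left(-575\right) \left(-575 + 524\right)\right) - \frac{5}{3} = \left(\frac{491}{3} + 2 \left(-575\right) \left(-51\right)\right) - \frac{5}{3} = \left(\frac{491}{3} + 58650\right) - \frac{5}{3} = \frac{176441}{3} - \frac{5}{3} = 58812$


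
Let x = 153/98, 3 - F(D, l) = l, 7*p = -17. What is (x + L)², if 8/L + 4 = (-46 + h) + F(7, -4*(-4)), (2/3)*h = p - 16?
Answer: 33555278761/15465907044 ≈ 2.1696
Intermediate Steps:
p = -17/7 (p = (⅐)*(-17) = -17/7 ≈ -2.4286)
F(D, l) = 3 - l
h = -387/14 (h = 3*(-17/7 - 16)/2 = (3/2)*(-129/7) = -387/14 ≈ -27.643)
x = 153/98 (x = 153*(1/98) = 153/98 ≈ 1.5612)
L = -112/1269 (L = 8/(-4 + ((-46 - 387/14) + (3 - (-4)*(-4)))) = 8/(-4 + (-1031/14 + (3 - 1*16))) = 8/(-4 + (-1031/14 + (3 - 16))) = 8/(-4 + (-1031/14 - 13)) = 8/(-4 - 1213/14) = 8/(-1269/14) = 8*(-14/1269) = -112/1269 ≈ -0.088259)
(x + L)² = (153/98 - 112/1269)² = (183181/124362)² = 33555278761/15465907044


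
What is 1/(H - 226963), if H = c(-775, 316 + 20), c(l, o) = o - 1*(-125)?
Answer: -1/226502 ≈ -4.4150e-6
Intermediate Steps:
c(l, o) = 125 + o (c(l, o) = o + 125 = 125 + o)
H = 461 (H = 125 + (316 + 20) = 125 + 336 = 461)
1/(H - 226963) = 1/(461 - 226963) = 1/(-226502) = -1/226502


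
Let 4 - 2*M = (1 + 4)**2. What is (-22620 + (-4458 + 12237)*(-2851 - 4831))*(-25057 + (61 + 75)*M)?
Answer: 1583297083530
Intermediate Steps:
M = -21/2 (M = 2 - (1 + 4)**2/2 = 2 - 1/2*5**2 = 2 - 1/2*25 = 2 - 25/2 = -21/2 ≈ -10.500)
(-22620 + (-4458 + 12237)*(-2851 - 4831))*(-25057 + (61 + 75)*M) = (-22620 + (-4458 + 12237)*(-2851 - 4831))*(-25057 + (61 + 75)*(-21/2)) = (-22620 + 7779*(-7682))*(-25057 + 136*(-21/2)) = (-22620 - 59758278)*(-25057 - 1428) = -59780898*(-26485) = 1583297083530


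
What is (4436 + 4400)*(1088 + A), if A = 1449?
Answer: 22416932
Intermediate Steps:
(4436 + 4400)*(1088 + A) = (4436 + 4400)*(1088 + 1449) = 8836*2537 = 22416932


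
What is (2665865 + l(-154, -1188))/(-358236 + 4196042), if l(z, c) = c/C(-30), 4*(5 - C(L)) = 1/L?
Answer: 1602042305/2306521406 ≈ 0.69457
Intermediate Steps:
C(L) = 5 - 1/(4*L)
l(z, c) = 120*c/601 (l(z, c) = c/(5 - ¼/(-30)) = c/(5 - ¼*(-1/30)) = c/(5 + 1/120) = c/(601/120) = c*(120/601) = 120*c/601)
(2665865 + l(-154, -1188))/(-358236 + 4196042) = (2665865 + (120/601)*(-1188))/(-358236 + 4196042) = (2665865 - 142560/601)/3837806 = (1602042305/601)*(1/3837806) = 1602042305/2306521406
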